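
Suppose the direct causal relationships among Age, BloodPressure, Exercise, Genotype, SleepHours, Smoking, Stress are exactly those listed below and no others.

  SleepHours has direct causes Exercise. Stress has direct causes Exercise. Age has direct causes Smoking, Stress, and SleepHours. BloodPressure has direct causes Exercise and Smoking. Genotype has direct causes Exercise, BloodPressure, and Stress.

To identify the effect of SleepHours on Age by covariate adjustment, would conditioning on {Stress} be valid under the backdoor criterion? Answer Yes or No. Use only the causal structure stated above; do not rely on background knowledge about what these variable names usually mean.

Yes

Backdoor paths from SleepHours to Age (paths whose first edge points into SleepHours):
  P1: SleepHours <- Exercise -> BloodPressure <- Smoking -> Age
  P2: SleepHours <- Exercise -> BloodPressure -> Genotype <- Stress -> Age
  P3: SleepHours <- Exercise -> Stress -> Age
  P4: SleepHours <- Exercise -> Stress -> Genotype <- BloodPressure <- Smoking -> Age
  P5: SleepHours <- Exercise -> Genotype <- BloodPressure <- Smoking -> Age
  P6: SleepHours <- Exercise -> Genotype <- Stress -> Age
Condition 1 (no descendant of SleepHours in the set): holds — descendants of SleepHours are {Age}; none are in {Stress}.
Condition 2 (every backdoor path blocked by {Stress}):
  P1: blocked at collider BloodPressure (neither it nor any descendant is in the conditioning set).
  P2: blocked at collider Genotype (neither it nor any descendant is in the conditioning set).
  P3: blocked at chain node Stress ∈ conditioning set.
  P4: blocked at chain node Stress ∈ conditioning set.
  P5: blocked at collider Genotype (neither it nor any descendant is in the conditioning set).
  P6: blocked at collider Genotype (neither it nor any descendant is in the conditioning set).
{Stress} satisfies the backdoor criterion.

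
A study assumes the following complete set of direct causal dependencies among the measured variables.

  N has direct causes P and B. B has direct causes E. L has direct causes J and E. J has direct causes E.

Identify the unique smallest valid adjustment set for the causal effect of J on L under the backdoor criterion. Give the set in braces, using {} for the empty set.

{E}

Variables eligible for adjustment (non-descendants of J, excluding J and L): {B, E, N, P}.
Backdoor paths from J to L:
  P1: J <- E -> L
The empty set is not sufficient: P1 (J <- E -> L) has no collider blocking it and no conditioned non-collider, so it is open.
Try {E}:
  P1: blocked at fork node E ∈ conditioning set.
{E} contains no descendant of J and blocks every backdoor path.
No other singleton works — e.g. {P} leaves P1 open — so {E} is the unique smallest valid adjustment set.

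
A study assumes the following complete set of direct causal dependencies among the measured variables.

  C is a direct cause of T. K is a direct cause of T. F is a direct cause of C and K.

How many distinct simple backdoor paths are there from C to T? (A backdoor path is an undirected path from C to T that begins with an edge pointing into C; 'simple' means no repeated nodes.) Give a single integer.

1

A backdoor path from C to T is any simple undirected path whose first edge points into C (i.e. leaves C via a parent).
Parents of C: {F}.
Enumerating:
  P1: C <- F -> K -> T
That exhausts the simple backdoor paths. Count: 1.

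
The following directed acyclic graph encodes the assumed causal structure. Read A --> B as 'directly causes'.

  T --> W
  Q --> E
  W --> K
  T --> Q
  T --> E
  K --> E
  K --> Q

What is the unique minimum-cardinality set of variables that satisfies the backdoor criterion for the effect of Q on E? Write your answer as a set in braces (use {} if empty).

Variables eligible for adjustment (non-descendants of Q, excluding Q and E): {K, T, W}.
Backdoor paths from Q to E:
  P1: Q <- T -> W -> K -> E
  P2: Q <- T -> E
  P3: Q <- K <- W <- T -> E
  P4: Q <- K -> E
The empty set is not sufficient: P1 (Q <- T -> W -> K -> E) has no collider blocking it and no conditioned non-collider, so it is open.
Try {K, T}:
  P1: blocked at fork node T ∈ conditioning set.
  P2: blocked at fork node T ∈ conditioning set.
  P3: blocked at chain node K ∈ conditioning set.
  P4: blocked at fork node K ∈ conditioning set.
{K, T} contains no descendant of Q and blocks every backdoor path.
Every element of {K, T} is needed (dropping K leaves P4 open; dropping T leaves P2 open), so no proper subset is valid.
Among all size-2 subsets of the eligible variables, only {K, T} blocks every backdoor path, so it is the unique smallest valid adjustment set.

{K, T}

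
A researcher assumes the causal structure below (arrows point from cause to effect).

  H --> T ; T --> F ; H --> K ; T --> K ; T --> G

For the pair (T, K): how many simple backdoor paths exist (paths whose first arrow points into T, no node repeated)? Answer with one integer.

A backdoor path from T to K is any simple undirected path whose first edge points into T (i.e. leaves T via a parent).
Parents of T: {H}.
Enumerating:
  P1: T <- H -> K
That exhausts the simple backdoor paths. Count: 1.

1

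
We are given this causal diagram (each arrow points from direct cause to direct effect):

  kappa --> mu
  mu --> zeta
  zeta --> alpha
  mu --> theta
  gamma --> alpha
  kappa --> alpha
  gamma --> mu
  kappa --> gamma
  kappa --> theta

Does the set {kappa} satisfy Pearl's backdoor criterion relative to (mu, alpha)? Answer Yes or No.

Backdoor paths from mu to alpha (paths whose first edge points into mu):
  P1: mu <- kappa -> gamma -> alpha
  P2: mu <- kappa -> alpha
  P3: mu <- gamma <- kappa -> alpha
  P4: mu <- gamma -> alpha
Condition 1 (no descendant of mu in the set): holds — descendants of mu are {alpha, theta, zeta}; none are in {kappa}.
Condition 2 (every backdoor path blocked by {kappa}):
  P1: blocked at fork node kappa ∈ conditioning set.
  P2: blocked at fork node kappa ∈ conditioning set.
  P3: blocked at fork node kappa ∈ conditioning set.
  P4: open — no interior node is in the conditioning set.
{kappa} does not satisfy the backdoor criterion.

No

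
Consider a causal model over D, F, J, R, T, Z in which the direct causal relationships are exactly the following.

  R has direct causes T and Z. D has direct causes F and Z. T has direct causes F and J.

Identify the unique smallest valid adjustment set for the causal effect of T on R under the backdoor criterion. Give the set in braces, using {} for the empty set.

{}

Variables eligible for adjustment (non-descendants of T, excluding T and R): {D, F, J, Z}.
Backdoor paths from T to R:
  P1: T <- F -> D <- Z -> R
Each backdoor path contains an unconditioned collider, so every path is already blocked with the empty conditioning set:
  P1: blocked at collider D (neither it nor any descendant is in the conditioning set).
The empty set is therefore the unique smallest valid set.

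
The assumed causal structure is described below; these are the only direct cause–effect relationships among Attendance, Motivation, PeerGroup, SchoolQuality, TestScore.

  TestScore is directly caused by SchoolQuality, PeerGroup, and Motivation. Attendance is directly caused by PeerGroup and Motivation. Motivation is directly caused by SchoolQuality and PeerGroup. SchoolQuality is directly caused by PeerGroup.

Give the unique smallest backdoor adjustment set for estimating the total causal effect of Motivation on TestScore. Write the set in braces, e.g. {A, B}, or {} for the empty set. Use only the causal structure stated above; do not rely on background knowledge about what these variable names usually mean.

{PeerGroup, SchoolQuality}

Variables eligible for adjustment (non-descendants of Motivation, excluding Motivation and TestScore): {PeerGroup, SchoolQuality}.
Backdoor paths from Motivation to TestScore:
  P1: Motivation <- PeerGroup -> SchoolQuality -> TestScore
  P2: Motivation <- PeerGroup -> TestScore
  P3: Motivation <- SchoolQuality <- PeerGroup -> TestScore
  P4: Motivation <- SchoolQuality -> TestScore
The empty set is not sufficient: P1 (Motivation <- PeerGroup -> SchoolQuality -> TestScore) has no collider blocking it and no conditioned non-collider, so it is open.
Try {PeerGroup, SchoolQuality}:
  P1: blocked at fork node PeerGroup ∈ conditioning set.
  P2: blocked at fork node PeerGroup ∈ conditioning set.
  P3: blocked at chain node SchoolQuality ∈ conditioning set.
  P4: blocked at fork node SchoolQuality ∈ conditioning set.
{PeerGroup, SchoolQuality} contains no descendant of Motivation and blocks every backdoor path.
Every element of {PeerGroup, SchoolQuality} is needed (dropping PeerGroup leaves P2 open; dropping SchoolQuality leaves P4 open), so no proper subset is valid.
Among all size-2 subsets of the eligible variables, only {PeerGroup, SchoolQuality} blocks every backdoor path, so it is the unique smallest valid adjustment set.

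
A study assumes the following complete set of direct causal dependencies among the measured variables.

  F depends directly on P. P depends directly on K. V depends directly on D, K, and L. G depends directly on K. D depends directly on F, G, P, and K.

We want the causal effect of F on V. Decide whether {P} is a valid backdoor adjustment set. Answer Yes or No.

Yes

Backdoor paths from F to V (paths whose first edge points into F):
  P1: F <- P <- K -> G -> D -> V
  P2: F <- P <- K -> D -> V
  P3: F <- P <- K -> V
  P4: F <- P -> D <- K -> V
  P5: F <- P -> D <- G <- K -> V
  P6: F <- P -> D -> V
Condition 1 (no descendant of F in the set): holds — descendants of F are {D, V}; none are in {P}.
Condition 2 (every backdoor path blocked by {P}):
  P1: blocked at chain node P ∈ conditioning set.
  P2: blocked at chain node P ∈ conditioning set.
  P3: blocked at chain node P ∈ conditioning set.
  P4: blocked at fork node P ∈ conditioning set.
  P5: blocked at fork node P ∈ conditioning set.
  P6: blocked at fork node P ∈ conditioning set.
{P} satisfies the backdoor criterion.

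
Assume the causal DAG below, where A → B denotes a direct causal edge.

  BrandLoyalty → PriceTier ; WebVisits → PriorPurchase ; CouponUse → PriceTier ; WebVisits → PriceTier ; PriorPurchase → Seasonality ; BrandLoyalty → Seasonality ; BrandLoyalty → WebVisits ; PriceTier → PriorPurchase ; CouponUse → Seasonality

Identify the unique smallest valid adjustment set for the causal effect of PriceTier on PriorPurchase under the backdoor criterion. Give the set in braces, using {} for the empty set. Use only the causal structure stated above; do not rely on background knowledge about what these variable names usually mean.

{WebVisits}

Variables eligible for adjustment (non-descendants of PriceTier, excluding PriceTier and PriorPurchase): {BrandLoyalty, CouponUse, WebVisits}.
Backdoor paths from PriceTier to PriorPurchase:
  P1: PriceTier <- CouponUse -> Seasonality <- BrandLoyalty -> WebVisits -> PriorPurchase
  P2: PriceTier <- CouponUse -> Seasonality <- PriorPurchase
  P3: PriceTier <- BrandLoyalty -> WebVisits -> PriorPurchase
  P4: PriceTier <- BrandLoyalty -> Seasonality <- PriorPurchase
  P5: PriceTier <- WebVisits <- BrandLoyalty -> Seasonality <- PriorPurchase
  P6: PriceTier <- WebVisits -> PriorPurchase
The empty set is not sufficient: P3 (PriceTier <- BrandLoyalty -> WebVisits -> PriorPurchase) has no collider blocking it and no conditioned non-collider, so it is open.
Try {WebVisits}:
  P1: blocked at collider Seasonality (neither it nor any descendant is in the conditioning set).
  P2: blocked at collider Seasonality (neither it nor any descendant is in the conditioning set).
  P3: blocked at chain node WebVisits ∈ conditioning set.
  P4: blocked at collider Seasonality (neither it nor any descendant is in the conditioning set).
  P5: blocked at chain node WebVisits ∈ conditioning set.
  P6: blocked at fork node WebVisits ∈ conditioning set.
{WebVisits} contains no descendant of PriceTier and blocks every backdoor path.
No other singleton works — e.g. {CouponUse} leaves P3 open — so {WebVisits} is the unique smallest valid adjustment set.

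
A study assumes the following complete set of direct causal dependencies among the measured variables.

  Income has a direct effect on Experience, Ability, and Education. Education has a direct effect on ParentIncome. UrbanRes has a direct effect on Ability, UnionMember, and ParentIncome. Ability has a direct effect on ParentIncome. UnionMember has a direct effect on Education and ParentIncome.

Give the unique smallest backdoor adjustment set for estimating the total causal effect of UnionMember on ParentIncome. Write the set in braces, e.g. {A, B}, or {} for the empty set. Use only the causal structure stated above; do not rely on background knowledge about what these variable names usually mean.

Variables eligible for adjustment (non-descendants of UnionMember, excluding UnionMember and ParentIncome): {Ability, Experience, Income, UrbanRes}.
Backdoor paths from UnionMember to ParentIncome:
  P1: UnionMember <- UrbanRes -> Ability <- Income -> Education -> ParentIncome
  P2: UnionMember <- UrbanRes -> Ability -> ParentIncome
  P3: UnionMember <- UrbanRes -> ParentIncome
The empty set is not sufficient: P2 (UnionMember <- UrbanRes -> Ability -> ParentIncome) has no collider blocking it and no conditioned non-collider, so it is open.
Try {UrbanRes}:
  P1: blocked at fork node UrbanRes ∈ conditioning set.
  P2: blocked at fork node UrbanRes ∈ conditioning set.
  P3: blocked at fork node UrbanRes ∈ conditioning set.
{UrbanRes} contains no descendant of UnionMember and blocks every backdoor path.
No other singleton works — e.g. {Income} leaves P2 open — so {UrbanRes} is the unique smallest valid adjustment set.

{UrbanRes}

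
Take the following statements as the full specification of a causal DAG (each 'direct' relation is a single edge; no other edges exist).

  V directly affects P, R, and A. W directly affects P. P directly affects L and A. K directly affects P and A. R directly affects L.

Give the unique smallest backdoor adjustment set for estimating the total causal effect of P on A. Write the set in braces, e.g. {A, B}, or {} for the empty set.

{K, V}

Variables eligible for adjustment (non-descendants of P, excluding P and A): {K, R, V, W}.
Backdoor paths from P to A:
  P1: P <- V -> A
  P2: P <- K -> A
The empty set is not sufficient: P1 (P <- V -> A) has no collider blocking it and no conditioned non-collider, so it is open.
Try {K, V}:
  P1: blocked at fork node V ∈ conditioning set.
  P2: blocked at fork node K ∈ conditioning set.
{K, V} contains no descendant of P and blocks every backdoor path.
Every element of {K, V} is needed (dropping K leaves P2 open; dropping V leaves P1 open), so no proper subset is valid.
Among all size-2 subsets of the eligible variables, only {K, V} blocks every backdoor path, so it is the unique smallest valid adjustment set.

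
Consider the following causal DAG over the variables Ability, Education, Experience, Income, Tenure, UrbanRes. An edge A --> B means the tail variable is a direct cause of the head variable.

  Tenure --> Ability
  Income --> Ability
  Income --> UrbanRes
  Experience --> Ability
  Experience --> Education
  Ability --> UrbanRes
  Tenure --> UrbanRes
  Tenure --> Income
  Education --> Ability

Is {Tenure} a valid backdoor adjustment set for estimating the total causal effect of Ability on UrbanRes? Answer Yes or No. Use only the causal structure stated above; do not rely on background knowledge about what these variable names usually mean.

No

Backdoor paths from Ability to UrbanRes (paths whose first edge points into Ability):
  P1: Ability <- Tenure -> Income -> UrbanRes
  P2: Ability <- Tenure -> UrbanRes
  P3: Ability <- Income <- Tenure -> UrbanRes
  P4: Ability <- Income -> UrbanRes
Condition 1 (no descendant of Ability in the set): holds — descendants of Ability are {UrbanRes}; none are in {Tenure}.
Condition 2 (every backdoor path blocked by {Tenure}):
  P1: blocked at fork node Tenure ∈ conditioning set.
  P2: blocked at fork node Tenure ∈ conditioning set.
  P3: blocked at fork node Tenure ∈ conditioning set.
  P4: open — no interior node is in the conditioning set.
{Tenure} does not satisfy the backdoor criterion.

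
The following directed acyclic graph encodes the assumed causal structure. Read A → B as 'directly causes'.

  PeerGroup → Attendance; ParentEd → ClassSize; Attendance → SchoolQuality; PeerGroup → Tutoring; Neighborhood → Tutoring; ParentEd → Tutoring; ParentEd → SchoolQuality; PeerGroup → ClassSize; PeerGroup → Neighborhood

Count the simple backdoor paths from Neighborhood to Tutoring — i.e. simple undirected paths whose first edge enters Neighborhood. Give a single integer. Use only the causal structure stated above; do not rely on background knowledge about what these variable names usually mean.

A backdoor path from Neighborhood to Tutoring is any simple undirected path whose first edge points into Neighborhood (i.e. leaves Neighborhood via a parent).
Parents of Neighborhood: {PeerGroup}.
Enumerating:
  P1: Neighborhood <- PeerGroup -> Attendance -> SchoolQuality <- ParentEd -> Tutoring
  P2: Neighborhood <- PeerGroup -> ClassSize <- ParentEd -> Tutoring
  P3: Neighborhood <- PeerGroup -> Tutoring
That exhausts the simple backdoor paths. Count: 3.

3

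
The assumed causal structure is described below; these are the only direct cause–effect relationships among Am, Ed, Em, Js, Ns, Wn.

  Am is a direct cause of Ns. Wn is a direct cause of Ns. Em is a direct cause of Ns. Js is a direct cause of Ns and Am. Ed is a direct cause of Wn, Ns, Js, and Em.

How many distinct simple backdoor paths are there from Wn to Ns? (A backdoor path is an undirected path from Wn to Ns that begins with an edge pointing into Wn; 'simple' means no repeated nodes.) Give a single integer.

4

A backdoor path from Wn to Ns is any simple undirected path whose first edge points into Wn (i.e. leaves Wn via a parent).
Parents of Wn: {Ed}.
Enumerating:
  P1: Wn <- Ed -> Js -> Am -> Ns
  P2: Wn <- Ed -> Js -> Ns
  P3: Wn <- Ed -> Em -> Ns
  P4: Wn <- Ed -> Ns
That exhausts the simple backdoor paths. Count: 4.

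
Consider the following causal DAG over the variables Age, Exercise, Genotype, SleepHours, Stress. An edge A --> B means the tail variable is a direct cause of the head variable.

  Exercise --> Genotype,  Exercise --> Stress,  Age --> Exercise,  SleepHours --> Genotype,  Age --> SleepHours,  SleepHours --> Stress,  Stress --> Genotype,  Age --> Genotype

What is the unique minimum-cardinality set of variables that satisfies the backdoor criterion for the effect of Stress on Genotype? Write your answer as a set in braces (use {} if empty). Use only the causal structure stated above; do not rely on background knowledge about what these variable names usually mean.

Variables eligible for adjustment (non-descendants of Stress, excluding Stress and Genotype): {Age, Exercise, SleepHours}.
Backdoor paths from Stress to Genotype:
  P1: Stress <- SleepHours <- Age -> Exercise -> Genotype
  P2: Stress <- SleepHours <- Age -> Genotype
  P3: Stress <- SleepHours -> Genotype
  P4: Stress <- Exercise <- Age -> SleepHours -> Genotype
  P5: Stress <- Exercise <- Age -> Genotype
  P6: Stress <- Exercise -> Genotype
The empty set is not sufficient: P1 (Stress <- SleepHours <- Age -> Exercise -> Genotype) has no collider blocking it and no conditioned non-collider, so it is open.
Try {Exercise, SleepHours}:
  P1: blocked at chain node SleepHours ∈ conditioning set.
  P2: blocked at chain node SleepHours ∈ conditioning set.
  P3: blocked at fork node SleepHours ∈ conditioning set.
  P4: blocked at chain node Exercise ∈ conditioning set.
  P5: blocked at chain node Exercise ∈ conditioning set.
  P6: blocked at fork node Exercise ∈ conditioning set.
{Exercise, SleepHours} contains no descendant of Stress and blocks every backdoor path.
Every element of {Exercise, SleepHours} is needed (dropping Exercise leaves P5 open; dropping SleepHours leaves P2 open), so no proper subset is valid.
Among all size-2 subsets of the eligible variables, only {Exercise, SleepHours} blocks every backdoor path, so it is the unique smallest valid adjustment set.

{Exercise, SleepHours}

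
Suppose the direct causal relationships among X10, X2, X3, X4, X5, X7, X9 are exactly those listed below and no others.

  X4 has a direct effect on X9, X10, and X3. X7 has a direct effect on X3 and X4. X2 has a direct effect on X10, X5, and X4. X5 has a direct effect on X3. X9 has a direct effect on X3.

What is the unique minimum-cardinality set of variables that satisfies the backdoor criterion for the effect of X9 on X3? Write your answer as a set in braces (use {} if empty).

{X4}

Variables eligible for adjustment (non-descendants of X9, excluding X9 and X3): {X10, X2, X4, X5, X7}.
Backdoor paths from X9 to X3:
  P1: X9 <- X4 <- X7 -> X3
  P2: X9 <- X4 <- X2 -> X5 -> X3
  P3: X9 <- X4 -> X10 <- X2 -> X5 -> X3
  P4: X9 <- X4 -> X3
The empty set is not sufficient: P1 (X9 <- X4 <- X7 -> X3) has no collider blocking it and no conditioned non-collider, so it is open.
Try {X4}:
  P1: blocked at chain node X4 ∈ conditioning set.
  P2: blocked at chain node X4 ∈ conditioning set.
  P3: blocked at fork node X4 ∈ conditioning set.
  P4: blocked at fork node X4 ∈ conditioning set.
{X4} contains no descendant of X9 and blocks every backdoor path.
No other singleton works — e.g. {X7} leaves P2 open — so {X4} is the unique smallest valid adjustment set.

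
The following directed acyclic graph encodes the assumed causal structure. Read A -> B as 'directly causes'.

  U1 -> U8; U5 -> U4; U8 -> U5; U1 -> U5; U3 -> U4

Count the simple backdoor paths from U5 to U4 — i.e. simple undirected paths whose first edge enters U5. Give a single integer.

0

A backdoor path from U5 to U4 is any simple undirected path whose first edge points into U5 (i.e. leaves U5 via a parent).
Parents of U5: {U1, U8}.
No simple path from any parent of U5 reaches U4 without revisiting U5, so there are no backdoor paths.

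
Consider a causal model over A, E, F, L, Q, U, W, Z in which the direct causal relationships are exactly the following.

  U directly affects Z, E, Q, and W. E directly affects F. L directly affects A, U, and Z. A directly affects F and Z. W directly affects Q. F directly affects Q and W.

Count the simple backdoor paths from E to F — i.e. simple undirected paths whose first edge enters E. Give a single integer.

A backdoor path from E to F is any simple undirected path whose first edge points into E (i.e. leaves E via a parent).
Parents of E: {U}.
Enumerating:
  P1: E <- U <- L -> A -> F
  P2: E <- U <- L -> Z <- A -> F
  P3: E <- U -> Z <- L -> A -> F
  P4: E <- U -> Z <- A -> F
  P5: E <- U -> W <- F
  P6: E <- U -> W -> Q <- F
  P7: E <- U -> Q <- F
  P8: E <- U -> Q <- W <- F
That exhausts the simple backdoor paths. Count: 8.

8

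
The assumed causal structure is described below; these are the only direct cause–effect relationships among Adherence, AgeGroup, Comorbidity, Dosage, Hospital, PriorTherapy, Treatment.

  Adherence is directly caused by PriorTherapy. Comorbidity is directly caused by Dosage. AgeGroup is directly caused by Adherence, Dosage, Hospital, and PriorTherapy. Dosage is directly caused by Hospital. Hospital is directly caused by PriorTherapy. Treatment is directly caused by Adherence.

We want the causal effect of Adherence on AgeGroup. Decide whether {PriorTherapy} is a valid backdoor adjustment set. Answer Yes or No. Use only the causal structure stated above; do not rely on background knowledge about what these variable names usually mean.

Backdoor paths from Adherence to AgeGroup (paths whose first edge points into Adherence):
  P1: Adherence <- PriorTherapy -> Hospital -> Dosage -> AgeGroup
  P2: Adherence <- PriorTherapy -> Hospital -> AgeGroup
  P3: Adherence <- PriorTherapy -> AgeGroup
Condition 1 (no descendant of Adherence in the set): holds — descendants of Adherence are {AgeGroup, Treatment}; none are in {PriorTherapy}.
Condition 2 (every backdoor path blocked by {PriorTherapy}):
  P1: blocked at fork node PriorTherapy ∈ conditioning set.
  P2: blocked at fork node PriorTherapy ∈ conditioning set.
  P3: blocked at fork node PriorTherapy ∈ conditioning set.
{PriorTherapy} satisfies the backdoor criterion.

Yes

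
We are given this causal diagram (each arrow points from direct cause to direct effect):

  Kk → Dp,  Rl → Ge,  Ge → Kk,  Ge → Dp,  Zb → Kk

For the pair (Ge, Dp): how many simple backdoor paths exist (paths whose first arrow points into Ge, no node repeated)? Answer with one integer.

A backdoor path from Ge to Dp is any simple undirected path whose first edge points into Ge (i.e. leaves Ge via a parent).
Parents of Ge: {Rl}.
No simple path from any parent of Ge reaches Dp without revisiting Ge, so there are no backdoor paths.

0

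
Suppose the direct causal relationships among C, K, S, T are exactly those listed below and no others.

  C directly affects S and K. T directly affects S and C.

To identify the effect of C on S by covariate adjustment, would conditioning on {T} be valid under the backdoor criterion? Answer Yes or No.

Yes

Backdoor paths from C to S (paths whose first edge points into C):
  P1: C <- T -> S
Condition 1 (no descendant of C in the set): holds — descendants of C are {K, S}; none are in {T}.
Condition 2 (every backdoor path blocked by {T}):
  P1: blocked at fork node T ∈ conditioning set.
{T} satisfies the backdoor criterion.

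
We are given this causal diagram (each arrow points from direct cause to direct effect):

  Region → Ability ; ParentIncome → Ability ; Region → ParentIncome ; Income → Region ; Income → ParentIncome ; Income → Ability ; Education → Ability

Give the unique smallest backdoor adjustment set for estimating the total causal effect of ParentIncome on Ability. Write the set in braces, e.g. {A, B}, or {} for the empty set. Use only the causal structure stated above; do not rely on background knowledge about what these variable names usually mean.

{Income, Region}

Variables eligible for adjustment (non-descendants of ParentIncome, excluding ParentIncome and Ability): {Education, Income, Region}.
Backdoor paths from ParentIncome to Ability:
  P1: ParentIncome <- Income -> Region -> Ability
  P2: ParentIncome <- Income -> Ability
  P3: ParentIncome <- Region <- Income -> Ability
  P4: ParentIncome <- Region -> Ability
The empty set is not sufficient: P1 (ParentIncome <- Income -> Region -> Ability) has no collider blocking it and no conditioned non-collider, so it is open.
Try {Income, Region}:
  P1: blocked at fork node Income ∈ conditioning set.
  P2: blocked at fork node Income ∈ conditioning set.
  P3: blocked at chain node Region ∈ conditioning set.
  P4: blocked at fork node Region ∈ conditioning set.
{Income, Region} contains no descendant of ParentIncome and blocks every backdoor path.
Every element of {Income, Region} is needed (dropping Income leaves P2 open; dropping Region leaves P4 open), so no proper subset is valid.
Among all size-2 subsets of the eligible variables, only {Income, Region} blocks every backdoor path, so it is the unique smallest valid adjustment set.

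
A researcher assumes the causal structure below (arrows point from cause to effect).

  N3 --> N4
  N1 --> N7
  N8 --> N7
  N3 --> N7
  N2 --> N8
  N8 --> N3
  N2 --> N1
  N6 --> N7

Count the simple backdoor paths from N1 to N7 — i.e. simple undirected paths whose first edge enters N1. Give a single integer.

2

A backdoor path from N1 to N7 is any simple undirected path whose first edge points into N1 (i.e. leaves N1 via a parent).
Parents of N1: {N2}.
Enumerating:
  P1: N1 <- N2 -> N8 -> N3 -> N7
  P2: N1 <- N2 -> N8 -> N7
That exhausts the simple backdoor paths. Count: 2.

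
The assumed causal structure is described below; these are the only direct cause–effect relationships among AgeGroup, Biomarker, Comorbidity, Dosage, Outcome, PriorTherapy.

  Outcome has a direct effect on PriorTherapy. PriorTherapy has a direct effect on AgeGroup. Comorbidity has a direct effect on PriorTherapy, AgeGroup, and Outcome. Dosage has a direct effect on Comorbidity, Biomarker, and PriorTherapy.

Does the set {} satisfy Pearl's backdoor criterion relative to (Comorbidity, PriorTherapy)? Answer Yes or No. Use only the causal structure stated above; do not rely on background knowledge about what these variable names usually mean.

No

Backdoor paths from Comorbidity to PriorTherapy (paths whose first edge points into Comorbidity):
  P1: Comorbidity <- Dosage -> PriorTherapy
Condition 1 (no descendant of Comorbidity in the set): holds — descendants of Comorbidity are {AgeGroup, Outcome, PriorTherapy}; none are in {}.
Condition 2 (every backdoor path blocked by {}):
  P1: open — no interior node is in the conditioning set.
{} does not satisfy the backdoor criterion.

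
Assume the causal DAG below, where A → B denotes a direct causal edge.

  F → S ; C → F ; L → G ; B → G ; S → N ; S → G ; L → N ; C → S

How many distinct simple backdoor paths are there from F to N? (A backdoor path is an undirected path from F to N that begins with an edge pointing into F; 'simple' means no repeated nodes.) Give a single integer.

2

A backdoor path from F to N is any simple undirected path whose first edge points into F (i.e. leaves F via a parent).
Parents of F: {C}.
Enumerating:
  P1: F <- C -> S -> G <- L -> N
  P2: F <- C -> S -> N
That exhausts the simple backdoor paths. Count: 2.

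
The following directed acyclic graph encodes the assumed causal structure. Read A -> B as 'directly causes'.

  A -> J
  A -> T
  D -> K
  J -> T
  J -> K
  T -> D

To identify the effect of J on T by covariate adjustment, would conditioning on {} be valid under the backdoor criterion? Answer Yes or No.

Backdoor paths from J to T (paths whose first edge points into J):
  P1: J <- A -> T
Condition 1 (no descendant of J in the set): holds — descendants of J are {D, K, T}; none are in {}.
Condition 2 (every backdoor path blocked by {}):
  P1: open — no interior node is in the conditioning set.
{} does not satisfy the backdoor criterion.

No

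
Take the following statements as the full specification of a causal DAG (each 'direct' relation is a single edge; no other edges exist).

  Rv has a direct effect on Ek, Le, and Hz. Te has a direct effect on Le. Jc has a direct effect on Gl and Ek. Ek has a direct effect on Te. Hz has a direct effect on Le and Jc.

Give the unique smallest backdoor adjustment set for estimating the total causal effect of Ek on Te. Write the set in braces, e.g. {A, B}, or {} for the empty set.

Variables eligible for adjustment (non-descendants of Ek, excluding Ek and Te): {Gl, Hz, Jc, Rv}.
Backdoor paths from Ek to Te:
  P1: Ek <- Rv -> Hz -> Le <- Te
  P2: Ek <- Rv -> Le <- Te
  P3: Ek <- Jc <- Hz <- Rv -> Le <- Te
  P4: Ek <- Jc <- Hz -> Le <- Te
Each backdoor path contains an unconditioned collider, so every path is already blocked with the empty conditioning set:
  P1: blocked at collider Le (neither it nor any descendant is in the conditioning set).
  P2: blocked at collider Le (neither it nor any descendant is in the conditioning set).
  P3: blocked at collider Le (neither it nor any descendant is in the conditioning set).
  P4: blocked at collider Le (neither it nor any descendant is in the conditioning set).
The empty set is therefore the unique smallest valid set.

{}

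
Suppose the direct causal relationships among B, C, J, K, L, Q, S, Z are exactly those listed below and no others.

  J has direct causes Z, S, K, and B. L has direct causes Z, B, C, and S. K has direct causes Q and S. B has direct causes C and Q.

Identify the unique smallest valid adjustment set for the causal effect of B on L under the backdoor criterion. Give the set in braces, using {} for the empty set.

Variables eligible for adjustment (non-descendants of B, excluding B and L): {C, K, Q, S, Z}.
Backdoor paths from B to L:
  P1: B <- Q -> K <- S -> L
  P2: B <- Q -> K <- S -> J <- Z -> L
  P3: B <- Q -> K -> J <- Z -> L
  P4: B <- Q -> K -> J <- S -> L
  P5: B <- C -> L
The empty set is not sufficient: P5 (B <- C -> L) has no collider blocking it and no conditioned non-collider, so it is open.
Try {C}:
  P1: blocked at collider K (neither it nor any descendant is in the conditioning set).
  P2: blocked at collider K (neither it nor any descendant is in the conditioning set).
  P3: blocked at collider J (neither it nor any descendant is in the conditioning set).
  P4: blocked at collider J (neither it nor any descendant is in the conditioning set).
  P5: blocked at fork node C ∈ conditioning set.
{C} contains no descendant of B and blocks every backdoor path.
No other singleton works — e.g. {Q} leaves P5 open — so {C} is the unique smallest valid adjustment set.

{C}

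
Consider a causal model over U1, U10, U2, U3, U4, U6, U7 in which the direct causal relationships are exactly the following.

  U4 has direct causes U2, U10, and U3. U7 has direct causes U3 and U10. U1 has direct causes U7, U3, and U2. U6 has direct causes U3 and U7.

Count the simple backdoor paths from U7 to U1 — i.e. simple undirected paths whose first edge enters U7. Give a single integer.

A backdoor path from U7 to U1 is any simple undirected path whose first edge points into U7 (i.e. leaves U7 via a parent).
Parents of U7: {U10, U3}.
Enumerating:
  P1: U7 <- U10 -> U4 <- U2 -> U1
  P2: U7 <- U10 -> U4 <- U3 -> U1
  P3: U7 <- U3 -> U4 <- U2 -> U1
  P4: U7 <- U3 -> U1
That exhausts the simple backdoor paths. Count: 4.

4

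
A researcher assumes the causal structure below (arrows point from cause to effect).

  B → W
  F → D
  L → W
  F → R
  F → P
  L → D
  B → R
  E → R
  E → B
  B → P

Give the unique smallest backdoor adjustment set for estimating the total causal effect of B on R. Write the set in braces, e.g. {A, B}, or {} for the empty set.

Variables eligible for adjustment (non-descendants of B, excluding B and R): {D, E, F, L}.
Backdoor paths from B to R:
  P1: B <- E -> R
The empty set is not sufficient: P1 (B <- E -> R) has no collider blocking it and no conditioned non-collider, so it is open.
Try {E}:
  P1: blocked at fork node E ∈ conditioning set.
{E} contains no descendant of B and blocks every backdoor path.
No other singleton works — e.g. {L} leaves P1 open — so {E} is the unique smallest valid adjustment set.

{E}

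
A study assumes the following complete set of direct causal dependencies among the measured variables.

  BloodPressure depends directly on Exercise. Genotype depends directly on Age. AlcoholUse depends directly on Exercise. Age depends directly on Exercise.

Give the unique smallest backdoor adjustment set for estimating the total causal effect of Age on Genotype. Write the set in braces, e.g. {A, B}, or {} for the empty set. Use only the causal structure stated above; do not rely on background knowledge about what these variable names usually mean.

{}

Variables eligible for adjustment (non-descendants of Age, excluding Age and Genotype): {AlcoholUse, BloodPressure, Exercise}.
Backdoor paths from Age to Genotype:
  (none)
With no backdoor paths the empty set already satisfies the criterion, and it is trivially minimal.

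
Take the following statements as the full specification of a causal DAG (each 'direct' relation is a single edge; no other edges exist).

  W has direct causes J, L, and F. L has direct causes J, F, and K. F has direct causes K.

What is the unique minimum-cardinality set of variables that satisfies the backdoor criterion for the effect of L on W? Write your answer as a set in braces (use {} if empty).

{F, J}

Variables eligible for adjustment (non-descendants of L, excluding L and W): {F, J, K}.
Backdoor paths from L to W:
  P1: L <- K -> F -> W
  P2: L <- J -> W
  P3: L <- F -> W
The empty set is not sufficient: P1 (L <- K -> F -> W) has no collider blocking it and no conditioned non-collider, so it is open.
Try {F, J}:
  P1: blocked at chain node F ∈ conditioning set.
  P2: blocked at fork node J ∈ conditioning set.
  P3: blocked at fork node F ∈ conditioning set.
{F, J} contains no descendant of L and blocks every backdoor path.
Every element of {F, J} is needed (dropping F leaves P1 open; dropping J leaves P2 open), so no proper subset is valid.
Among all size-2 subsets of the eligible variables, only {F, J} blocks every backdoor path, so it is the unique smallest valid adjustment set.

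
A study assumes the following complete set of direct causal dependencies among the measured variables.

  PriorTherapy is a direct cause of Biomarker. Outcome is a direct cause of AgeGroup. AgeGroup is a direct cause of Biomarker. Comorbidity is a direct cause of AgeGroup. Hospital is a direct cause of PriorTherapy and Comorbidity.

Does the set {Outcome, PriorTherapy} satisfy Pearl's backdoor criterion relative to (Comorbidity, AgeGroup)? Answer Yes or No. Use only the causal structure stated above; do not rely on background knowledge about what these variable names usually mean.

Yes

Backdoor paths from Comorbidity to AgeGroup (paths whose first edge points into Comorbidity):
  P1: Comorbidity <- Hospital -> PriorTherapy -> Biomarker <- AgeGroup
Condition 1 (no descendant of Comorbidity in the set): holds — descendants of Comorbidity are {AgeGroup, Biomarker}; none are in {Outcome, PriorTherapy}.
Condition 2 (every backdoor path blocked by {Outcome, PriorTherapy}):
  P1: blocked at chain node PriorTherapy ∈ conditioning set.
{Outcome, PriorTherapy} satisfies the backdoor criterion.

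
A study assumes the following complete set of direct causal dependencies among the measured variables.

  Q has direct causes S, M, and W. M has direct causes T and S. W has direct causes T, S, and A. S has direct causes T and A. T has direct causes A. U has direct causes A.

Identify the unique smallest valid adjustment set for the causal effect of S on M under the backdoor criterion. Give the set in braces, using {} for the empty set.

{T}

Variables eligible for adjustment (non-descendants of S, excluding S and M): {A, T, U}.
Backdoor paths from S to M:
  P1: S <- A -> T -> W -> Q <- M
  P2: S <- A -> T -> M
  P3: S <- A -> W <- T -> M
  P4: S <- A -> W -> Q <- M
  P5: S <- T <- A -> W -> Q <- M
  P6: S <- T -> W -> Q <- M
  P7: S <- T -> M
The empty set is not sufficient: P2 (S <- A -> T -> M) has no collider blocking it and no conditioned non-collider, so it is open.
Try {T}:
  P1: blocked at chain node T ∈ conditioning set.
  P2: blocked at chain node T ∈ conditioning set.
  P3: blocked at collider W (neither it nor any descendant is in the conditioning set).
  P4: blocked at collider Q (neither it nor any descendant is in the conditioning set).
  P5: blocked at chain node T ∈ conditioning set.
  P6: blocked at fork node T ∈ conditioning set.
  P7: blocked at fork node T ∈ conditioning set.
{T} contains no descendant of S and blocks every backdoor path.
No other singleton works — e.g. {A} leaves P7 open — so {T} is the unique smallest valid adjustment set.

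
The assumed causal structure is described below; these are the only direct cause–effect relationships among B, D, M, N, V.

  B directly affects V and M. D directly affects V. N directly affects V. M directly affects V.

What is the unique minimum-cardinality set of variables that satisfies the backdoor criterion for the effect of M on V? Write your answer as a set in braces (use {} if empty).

Variables eligible for adjustment (non-descendants of M, excluding M and V): {B, D, N}.
Backdoor paths from M to V:
  P1: M <- B -> V
The empty set is not sufficient: P1 (M <- B -> V) has no collider blocking it and no conditioned non-collider, so it is open.
Try {B}:
  P1: blocked at fork node B ∈ conditioning set.
{B} contains no descendant of M and blocks every backdoor path.
No other singleton works — e.g. {N} leaves P1 open — so {B} is the unique smallest valid adjustment set.

{B}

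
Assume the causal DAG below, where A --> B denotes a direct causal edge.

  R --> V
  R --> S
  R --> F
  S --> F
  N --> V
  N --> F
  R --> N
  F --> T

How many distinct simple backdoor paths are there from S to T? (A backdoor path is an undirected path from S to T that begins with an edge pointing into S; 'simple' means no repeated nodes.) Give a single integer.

A backdoor path from S to T is any simple undirected path whose first edge points into S (i.e. leaves S via a parent).
Parents of S: {R}.
Enumerating:
  P1: S <- R -> N -> F -> T
  P2: S <- R -> F -> T
  P3: S <- R -> V <- N -> F -> T
That exhausts the simple backdoor paths. Count: 3.

3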